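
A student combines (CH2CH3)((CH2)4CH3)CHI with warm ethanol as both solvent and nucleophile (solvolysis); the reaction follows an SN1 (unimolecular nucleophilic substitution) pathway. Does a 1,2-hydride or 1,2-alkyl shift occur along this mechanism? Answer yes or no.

The first-formed carbocation is secondary.
No single 1,2-shift to an adjacent carbon would produce a more-substituted cation than the one already present, so no rearrangement occurs.

no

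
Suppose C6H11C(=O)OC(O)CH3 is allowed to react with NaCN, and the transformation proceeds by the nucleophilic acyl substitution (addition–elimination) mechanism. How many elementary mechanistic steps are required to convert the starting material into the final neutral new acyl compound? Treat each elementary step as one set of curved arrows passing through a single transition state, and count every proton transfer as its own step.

Step 1: A lone pair on the C of CN⁻ attacks the electrophilic acyl carbon; the π(C=O) electrons move onto oxygen, giving a tetrahedral intermediate.
Step 2: An oxygen lone pair re-forms the C=O π bond as the C–O σ-bond breaks; CH3CO2⁻ is expelled.
Total: 2 elementary steps.

2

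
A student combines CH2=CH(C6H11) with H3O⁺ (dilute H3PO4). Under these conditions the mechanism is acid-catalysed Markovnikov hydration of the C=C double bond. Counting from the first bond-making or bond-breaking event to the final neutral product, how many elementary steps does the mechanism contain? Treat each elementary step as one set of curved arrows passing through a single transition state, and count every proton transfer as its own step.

Step 1: Protonation of the alkene by H3O⁺: the π bond acts as the nucleophile and picks up H⁺, giving the more stable (Markovnikov) secondary carbocation. H2O is released.
Step 2: Carbocation rearrangement: a 1,2-hydride shift from the adjacent cyclohexyl carbon converts the initially-formed secondary cation into the more stable tertiary cation.
Step 3: A lone pair on the oxygen of H2O attacks the carbocation, forming a C–O bond and an oxonium ion (a protonated alcohol).
Step 4: Deprotonation of the oxonium ion by a water molecule delivers the neutral alcohol and regenerates the acid catalyst.
Total: 4 elementary steps.

4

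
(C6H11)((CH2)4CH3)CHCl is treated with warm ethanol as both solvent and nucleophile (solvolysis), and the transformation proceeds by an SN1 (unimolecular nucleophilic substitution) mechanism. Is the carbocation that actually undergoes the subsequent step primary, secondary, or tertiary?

tertiary

Step 1: Rate-determining heterolysis of the C–Cl bond gives Cl⁻ and a secondary carbocation.
Step 2: A hydride (H with its bonding pair) migrates from the adjacent cyclohexyl carbon to the cationic centre — a 1,2-hydride shift — upgrading the secondary cation to a tertiary one.
The cation rearranges from secondary to tertiary via a 1,2-hydride shift from the adjacent cyclohexyl carbon; the tertiary cation is what reacts next.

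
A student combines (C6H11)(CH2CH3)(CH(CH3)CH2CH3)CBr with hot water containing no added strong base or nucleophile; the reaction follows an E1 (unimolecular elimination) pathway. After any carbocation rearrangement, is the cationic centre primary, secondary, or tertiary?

Step 1: Ionisation: the C–Br σ-bond cleaves heterolytically; both bonding electrons depart with Br⁻, leaving a tertiary carbocation at the α-carbon.
No single 1,2-shift to an adjacent carbon would give a more-substituted cation, so no rearrangement occurs.

tertiary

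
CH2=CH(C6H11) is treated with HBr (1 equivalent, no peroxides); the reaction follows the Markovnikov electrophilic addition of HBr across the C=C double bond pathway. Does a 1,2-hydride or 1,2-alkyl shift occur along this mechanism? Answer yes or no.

The first-formed carbocation is secondary.
The adjacent cyclohexyl carbon already bears 2 other carbon substituents and has a hydrogen to migrate; after a 1,2-hydride shift from that carbon the positive charge sits on a tertiary centre.
Tertiary is more stable than secondary, so the shift occurs.

yes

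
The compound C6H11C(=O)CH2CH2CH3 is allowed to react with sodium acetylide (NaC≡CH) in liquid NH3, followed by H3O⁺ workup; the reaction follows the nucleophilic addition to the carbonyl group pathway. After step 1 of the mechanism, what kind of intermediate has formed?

tetrahedral alkoxide intermediate

Step 1: A lone pair / filled orbital on HC≡C⁻ attacks the electrophilic carbonyl carbon; the π(C=O) electrons shift onto oxygen, producing a tetrahedral alkoxide intermediate.
After step 1 the species present is a tetrahedral alkoxide intermediate.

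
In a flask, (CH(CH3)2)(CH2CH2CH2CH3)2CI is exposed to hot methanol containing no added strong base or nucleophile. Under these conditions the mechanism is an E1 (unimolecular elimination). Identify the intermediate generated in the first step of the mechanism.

Step 1: Unassisted departure of I⁻ (taking the C–I bonding pair) generates a tertiary carbocation.
After step 1 the species present is a tertiary carbocation.

tertiary carbocation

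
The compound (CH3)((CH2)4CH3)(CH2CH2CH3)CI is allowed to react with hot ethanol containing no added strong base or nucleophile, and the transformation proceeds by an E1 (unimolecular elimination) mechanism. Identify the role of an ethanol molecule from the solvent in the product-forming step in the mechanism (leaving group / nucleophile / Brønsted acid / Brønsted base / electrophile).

Brønsted base

Step 2: An ethanol molecule (solvent) deprotonates a β-carbon; as the C–H bond breaks, those electrons form the new alkene π bond.
An ethanol molecule from the solvent in the product-forming step accepts a proton in a proton-transfer step — a Brønsted base.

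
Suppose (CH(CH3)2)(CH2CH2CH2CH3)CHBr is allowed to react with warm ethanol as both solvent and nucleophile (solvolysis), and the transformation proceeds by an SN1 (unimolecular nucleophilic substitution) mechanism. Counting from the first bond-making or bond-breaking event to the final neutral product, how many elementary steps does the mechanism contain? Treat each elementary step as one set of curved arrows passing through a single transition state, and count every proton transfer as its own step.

Step 1: The C–Br bond breaks with both electrons going to the bromide; Br⁻ leaves and a secondary carbocation remains.
Step 2: A 1,2-hydride shift from the adjacent isopropyl carbon moves the positive charge from the secondary centre to an adjacent carbon, generating a more stable tertiary carbocation.
Step 3: Nucleophilic capture: the oxygen of CH3CH2OH bonds to the cationic carbon, producing an oxonium-ion intermediate.
Step 4: A second solvent molecule removes the proton on oxygen, giving the neutral ether product.
Total: 4 elementary steps.

4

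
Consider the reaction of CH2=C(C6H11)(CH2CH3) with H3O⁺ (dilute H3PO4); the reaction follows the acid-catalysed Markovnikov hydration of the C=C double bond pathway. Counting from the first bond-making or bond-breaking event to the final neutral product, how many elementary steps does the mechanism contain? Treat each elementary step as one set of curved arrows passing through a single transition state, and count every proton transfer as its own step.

3

Step 1: The π electrons of the C=C bond attack a proton of H3O⁺; Markovnikov addition places the new C–H on the less-substituted alkene carbon, so the positive charge ends up on the more-substituted carbon — a tertiary carbocation. H2O is released.
(No 1,2-shift: no single shift to an adjacent carbon would give a more stable cation.)
Step 2: Water acts as the nucleophile: an oxygen lone pair bonds to the cationic carbon, giving an oxonium-ion intermediate.
Step 3: Deprotonation of the oxonium ion by a water molecule delivers the neutral alcohol and regenerates the acid catalyst.
Total: 3 elementary steps.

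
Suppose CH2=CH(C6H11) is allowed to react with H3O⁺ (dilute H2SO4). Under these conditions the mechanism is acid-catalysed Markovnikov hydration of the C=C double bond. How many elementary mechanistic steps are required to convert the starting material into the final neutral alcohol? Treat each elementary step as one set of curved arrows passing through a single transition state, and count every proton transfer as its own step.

Step 1: Electrophilic addition begins with the π(C=C) electrons forming a bond to the proton of H3O⁺. Following Markovnikov's rule, the resulting cation is secondary. H2O is released.
Step 2: Carbocation rearrangement: a 1,2-hydride shift from the adjacent cyclohexyl carbon converts the initially-formed secondary cation into the more stable tertiary cation.
Step 3: Nucleophilic capture of the cation by H2O produces the protonated alcohol (an oxonium ion).
Step 4: Deprotonation of the oxonium ion by a water molecule delivers the neutral alcohol and regenerates the acid catalyst.
Total: 4 elementary steps.

4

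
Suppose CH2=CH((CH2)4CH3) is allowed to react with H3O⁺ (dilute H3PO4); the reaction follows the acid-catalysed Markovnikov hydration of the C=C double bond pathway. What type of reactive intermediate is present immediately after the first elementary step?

Step 1: Electrophilic addition begins with the π(C=C) electrons forming a bond to the proton of H3O⁺. Following Markovnikov's rule, the resulting cation is secondary. H2O is released.
After step 1 the species present is a secondary carbocation.

secondary carbocation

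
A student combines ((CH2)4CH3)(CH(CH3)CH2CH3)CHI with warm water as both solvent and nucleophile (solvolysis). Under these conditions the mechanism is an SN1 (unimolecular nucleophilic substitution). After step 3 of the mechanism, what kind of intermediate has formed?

Step 1: The C–I bond breaks with both electrons going to the iodide; I⁻ leaves and a secondary carbocation remains.
Step 2: A 1,2-hydride shift from the adjacent sec-butyl carbon moves the positive charge from the secondary centre to an adjacent carbon, generating a more stable tertiary carbocation.
Step 3: A lone pair on the oxygen of H2O attacks the carbocation, forming a new C–O σ-bond and an oxonium ion.
After step 3 the species present is an oxonium ion.

oxonium ion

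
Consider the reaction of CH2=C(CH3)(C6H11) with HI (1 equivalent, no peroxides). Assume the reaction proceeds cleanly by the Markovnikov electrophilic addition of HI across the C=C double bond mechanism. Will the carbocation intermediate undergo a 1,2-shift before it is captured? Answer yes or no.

The first-formed carbocation is tertiary.
No single 1,2-shift to an adjacent carbon would produce a more-substituted cation than the one already present, so no rearrangement occurs.

no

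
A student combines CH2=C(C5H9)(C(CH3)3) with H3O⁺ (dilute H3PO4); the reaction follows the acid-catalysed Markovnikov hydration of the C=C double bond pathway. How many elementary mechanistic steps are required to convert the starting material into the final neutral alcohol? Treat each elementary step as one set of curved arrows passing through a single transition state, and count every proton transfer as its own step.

3

Step 1: Electrophilic addition begins with the π(C=C) electrons forming a bond to the proton of H3O⁺. Following Markovnikov's rule, the resulting cation is tertiary. H2O is released.
(No 1,2-shift: no single shift to an adjacent carbon would give a more stable cation.)
Step 2: Nucleophilic capture of the cation by H2O produces the protonated alcohol (an oxonium ion).
Step 3: Proton transfer from the O–H of the oxonium ion to H2O completes the catalytic cycle and yields the alcohol.
Total: 3 elementary steps.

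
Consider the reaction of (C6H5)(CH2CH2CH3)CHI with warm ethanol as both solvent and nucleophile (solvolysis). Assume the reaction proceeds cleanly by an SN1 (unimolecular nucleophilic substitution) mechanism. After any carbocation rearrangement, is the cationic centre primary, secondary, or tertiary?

Step 1: Rate-determining heterolysis of the C–I bond gives I⁻ and a secondary carbocation.
No single 1,2-shift to an adjacent carbon would give a more-substituted cation, so no rearrangement occurs.

secondary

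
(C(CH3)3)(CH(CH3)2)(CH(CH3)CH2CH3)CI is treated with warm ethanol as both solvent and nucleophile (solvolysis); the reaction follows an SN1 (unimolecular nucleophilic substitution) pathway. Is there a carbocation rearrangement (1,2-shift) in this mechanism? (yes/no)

no

The first-formed carbocation is tertiary.
No single 1,2-shift to an adjacent carbon would produce a more-substituted cation than the one already present, so no rearrangement occurs.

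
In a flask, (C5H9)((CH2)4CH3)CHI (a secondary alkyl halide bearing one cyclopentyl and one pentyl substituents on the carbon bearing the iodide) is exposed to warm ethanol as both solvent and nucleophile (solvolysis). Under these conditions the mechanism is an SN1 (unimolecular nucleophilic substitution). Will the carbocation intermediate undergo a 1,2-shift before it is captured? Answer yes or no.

The first-formed carbocation is secondary.
The adjacent cyclopentyl carbon already bears 2 other carbon substituents and has a hydrogen to migrate; after a 1,2-hydride shift from that carbon the positive charge sits on a tertiary centre.
Tertiary is more stable than secondary, so the shift occurs.

yes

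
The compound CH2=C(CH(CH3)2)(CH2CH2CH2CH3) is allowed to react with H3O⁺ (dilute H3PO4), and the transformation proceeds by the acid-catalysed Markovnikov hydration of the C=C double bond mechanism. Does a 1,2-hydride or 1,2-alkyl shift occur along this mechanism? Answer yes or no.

no

The first-formed carbocation is tertiary.
No single 1,2-shift to an adjacent carbon would produce a more-substituted cation than the one already present, so no rearrangement occurs.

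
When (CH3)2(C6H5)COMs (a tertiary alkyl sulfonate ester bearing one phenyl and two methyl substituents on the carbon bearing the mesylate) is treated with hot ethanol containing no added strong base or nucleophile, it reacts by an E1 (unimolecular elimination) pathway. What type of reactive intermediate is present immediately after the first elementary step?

Step 1: The C–O bond breaks with both electrons going to the mesylate; MsO⁻ leaves and a tertiary carbocation remains.
After step 1 the species present is a tertiary carbocation.

tertiary carbocation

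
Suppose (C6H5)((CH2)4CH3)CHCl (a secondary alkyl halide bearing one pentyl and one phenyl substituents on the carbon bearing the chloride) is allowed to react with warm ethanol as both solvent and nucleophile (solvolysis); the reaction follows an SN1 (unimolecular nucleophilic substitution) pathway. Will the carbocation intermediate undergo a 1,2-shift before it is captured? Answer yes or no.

The first-formed carbocation is secondary.
No single 1,2-shift to an adjacent carbon would produce a more-substituted cation than the one already present, so no rearrangement occurs.

no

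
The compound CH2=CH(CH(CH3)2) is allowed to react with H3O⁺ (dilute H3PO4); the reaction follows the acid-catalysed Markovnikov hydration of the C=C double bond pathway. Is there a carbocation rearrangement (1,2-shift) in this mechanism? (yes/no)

yes

The first-formed carbocation is secondary.
The adjacent isopropyl carbon already bears 2 other carbon substituents and has a hydrogen to migrate; after a 1,2-hydride shift from that carbon the positive charge sits on a tertiary centre.
Tertiary is more stable than secondary, so the shift occurs.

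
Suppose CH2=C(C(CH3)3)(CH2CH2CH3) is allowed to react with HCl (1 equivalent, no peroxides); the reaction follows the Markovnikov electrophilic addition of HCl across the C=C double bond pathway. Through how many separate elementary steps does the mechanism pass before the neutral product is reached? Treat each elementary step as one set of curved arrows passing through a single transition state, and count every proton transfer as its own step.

2

Step 1: Electrophilic addition begins with the π(C=C) electrons forming a bond to the proton of HCl. Following Markovnikov's rule, the resulting cation is tertiary. The H–Cl bond breaks heterolytically, releasing Cl⁻.
(No 1,2-shift: no single shift to an adjacent carbon would give a more stable cation.)
Step 2: The Cl⁻ anion donates a lone pair to the carbocation, forming the new C–Cl σ-bond and giving the neutral alkyl halide.
Total: 2 elementary steps.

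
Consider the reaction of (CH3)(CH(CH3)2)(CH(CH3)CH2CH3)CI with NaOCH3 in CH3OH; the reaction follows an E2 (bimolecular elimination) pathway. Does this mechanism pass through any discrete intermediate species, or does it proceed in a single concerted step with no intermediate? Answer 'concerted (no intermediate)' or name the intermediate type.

concerted (no intermediate)

Concerted anti-periplanar elimination: CH3O⁻ abstracts a β-H while I⁻ leaves, and the C–H electrons become the new C=C π bond — all in a single transition state.
All bond changes occur in one transition state; no discrete intermediate is formed.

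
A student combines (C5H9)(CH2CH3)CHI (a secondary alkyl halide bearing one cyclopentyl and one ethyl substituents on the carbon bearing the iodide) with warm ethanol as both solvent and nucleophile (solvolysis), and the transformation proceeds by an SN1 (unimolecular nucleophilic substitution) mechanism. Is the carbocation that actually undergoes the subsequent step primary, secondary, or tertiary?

Step 1: Rate-determining heterolysis of the C–I bond gives I⁻ and a secondary carbocation.
Step 2: A 1,2-hydride shift from the adjacent cyclopentyl carbon moves the positive charge from the secondary centre to an adjacent carbon, generating a more stable tertiary carbocation.
The cation rearranges from secondary to tertiary via a 1,2-hydride shift from the adjacent cyclopentyl carbon; the tertiary cation is what reacts next.

tertiary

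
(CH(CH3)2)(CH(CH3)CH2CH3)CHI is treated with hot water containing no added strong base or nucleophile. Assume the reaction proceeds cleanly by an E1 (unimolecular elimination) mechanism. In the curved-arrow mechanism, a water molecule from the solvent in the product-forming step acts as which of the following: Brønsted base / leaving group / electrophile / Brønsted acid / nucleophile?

Brønsted base

Step 3: Loss of a β-proton to a water molecule of the solvent: the C–H bonding pair collapses toward the cationic carbon to form the C=C π bond, yielding the alkene.
A water molecule from the solvent in the product-forming step accepts a proton in a proton-transfer step — a Brønsted base.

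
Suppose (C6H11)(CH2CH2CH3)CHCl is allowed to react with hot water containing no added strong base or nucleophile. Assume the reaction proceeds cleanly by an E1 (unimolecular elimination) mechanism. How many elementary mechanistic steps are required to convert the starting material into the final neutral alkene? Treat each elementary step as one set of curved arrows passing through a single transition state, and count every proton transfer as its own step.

Step 1: Ionisation: the C–Cl σ-bond cleaves heterolytically; both bonding electrons depart with Cl⁻, leaving a secondary carbocation at the α-carbon.
Step 2: A hydride (H with its bonding pair) migrates from the adjacent cyclohexyl carbon to the cationic centre — a 1,2-hydride shift — upgrading the secondary cation to a tertiary one.
Step 3: Loss of a β-proton to a water molecule of the solvent: the C–H bonding pair collapses toward the cationic carbon to form the C=C π bond, yielding the alkene.
Total: 3 elementary steps.

3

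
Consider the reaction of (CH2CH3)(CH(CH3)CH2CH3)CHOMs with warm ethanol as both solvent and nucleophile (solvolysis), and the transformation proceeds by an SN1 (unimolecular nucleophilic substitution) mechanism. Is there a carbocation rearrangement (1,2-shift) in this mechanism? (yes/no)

yes

The first-formed carbocation is secondary.
The adjacent sec-butyl carbon already bears 2 other carbon substituents and has a hydrogen to migrate; after a 1,2-hydride shift from that carbon the positive charge sits on a tertiary centre.
Tertiary is more stable than secondary, so the shift occurs.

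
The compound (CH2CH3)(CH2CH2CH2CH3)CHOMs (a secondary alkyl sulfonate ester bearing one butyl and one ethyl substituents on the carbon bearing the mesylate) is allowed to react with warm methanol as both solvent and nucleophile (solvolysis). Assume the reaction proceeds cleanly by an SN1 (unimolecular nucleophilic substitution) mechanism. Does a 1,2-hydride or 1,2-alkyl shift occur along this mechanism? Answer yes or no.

The first-formed carbocation is secondary.
No single 1,2-shift to an adjacent carbon would produce a more-substituted cation than the one already present, so no rearrangement occurs.

no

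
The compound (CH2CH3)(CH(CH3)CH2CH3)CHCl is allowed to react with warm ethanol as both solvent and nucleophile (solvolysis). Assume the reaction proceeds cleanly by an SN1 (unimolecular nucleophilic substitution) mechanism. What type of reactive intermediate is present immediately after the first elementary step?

Step 1: The C–Cl bond breaks with both electrons going to the chloride; Cl⁻ leaves and a secondary carbocation remains.
After step 1 the species present is a secondary carbocation.

secondary carbocation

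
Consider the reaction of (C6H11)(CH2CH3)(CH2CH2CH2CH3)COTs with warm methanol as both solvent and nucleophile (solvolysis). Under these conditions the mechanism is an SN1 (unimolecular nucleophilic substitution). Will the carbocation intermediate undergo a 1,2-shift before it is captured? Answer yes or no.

The first-formed carbocation is tertiary.
No single 1,2-shift to an adjacent carbon would produce a more-substituted cation than the one already present, so no rearrangement occurs.

no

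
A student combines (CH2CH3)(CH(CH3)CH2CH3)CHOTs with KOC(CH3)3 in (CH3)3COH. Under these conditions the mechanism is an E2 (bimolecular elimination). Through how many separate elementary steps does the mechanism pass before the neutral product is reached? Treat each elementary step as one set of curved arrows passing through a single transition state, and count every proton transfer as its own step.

Step 1: Concerted anti-periplanar elimination: (CH3)3CO⁻ abstracts a β-H while TsO⁻ leaves, and the C–H electrons become the new C=C π bond — all in a single transition state.
Total: 1 elementary step.

1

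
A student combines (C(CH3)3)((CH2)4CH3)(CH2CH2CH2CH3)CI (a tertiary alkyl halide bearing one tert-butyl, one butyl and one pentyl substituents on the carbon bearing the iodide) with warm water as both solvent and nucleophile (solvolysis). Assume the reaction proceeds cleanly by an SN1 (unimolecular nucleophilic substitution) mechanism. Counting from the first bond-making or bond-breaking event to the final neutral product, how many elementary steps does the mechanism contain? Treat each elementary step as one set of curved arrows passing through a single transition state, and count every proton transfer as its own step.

3

Step 1: Unassisted departure of I⁻ (taking the C–I bonding pair) generates a tertiary carbocation.
(No 1,2-shift: no single shift to an adjacent carbon would give a more stable cation.)
Step 2: H2O donates an oxygen lone pair into the empty p orbital of the cation, giving a protonated alcohol (an oxonium ion).
Step 3: Proton transfer from the O–H of the oxonium ion to a solvent molecule delivers the neutral alcohol.
Total: 3 elementary steps.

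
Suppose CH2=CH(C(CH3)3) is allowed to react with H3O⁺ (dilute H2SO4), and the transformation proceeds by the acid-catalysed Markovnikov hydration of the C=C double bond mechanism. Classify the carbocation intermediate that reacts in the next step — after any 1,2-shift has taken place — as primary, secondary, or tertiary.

Step 1: Protonation of the alkene by H3O⁺: the π bond acts as the nucleophile and picks up H⁺, giving the more stable (Markovnikov) secondary carbocation. H2O is released.
Step 2: Carbocation rearrangement: a 1,2-methyl shift from the adjacent tert-butyl carbon converts the initially-formed secondary cation into the more stable tertiary cation.
The cation rearranges from secondary to tertiary via a 1,2-methyl shift from the adjacent tert-butyl carbon; the tertiary cation is what reacts next.

tertiary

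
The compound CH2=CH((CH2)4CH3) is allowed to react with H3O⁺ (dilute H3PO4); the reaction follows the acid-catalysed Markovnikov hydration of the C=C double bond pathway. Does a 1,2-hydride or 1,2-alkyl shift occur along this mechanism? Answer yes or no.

no

The first-formed carbocation is secondary.
No single 1,2-shift to an adjacent carbon would produce a more-substituted cation than the one already present, so no rearrangement occurs.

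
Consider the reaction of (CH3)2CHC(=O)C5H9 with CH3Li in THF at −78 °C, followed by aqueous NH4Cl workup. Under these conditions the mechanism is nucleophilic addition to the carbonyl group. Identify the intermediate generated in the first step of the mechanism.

Step 1: the carbanion-like carbon of CH3Li attacks the sp² carbonyl carbon; the C=O π bond breaks and the electrons end up as a lone pair on the alkoxide oxygen of the tetrahedral intermediate.
After step 1 the species present is a tetrahedral alkoxide intermediate.

tetrahedral alkoxide intermediate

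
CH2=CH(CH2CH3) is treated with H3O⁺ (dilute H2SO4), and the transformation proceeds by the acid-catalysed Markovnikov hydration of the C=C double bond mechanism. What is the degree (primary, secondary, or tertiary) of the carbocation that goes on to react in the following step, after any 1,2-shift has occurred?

secondary

Step 1: The π electrons of the C=C bond attack a proton of H3O⁺; Markovnikov addition places the new C–H on the less-substituted alkene carbon, so the positive charge ends up on the more-substituted carbon — a secondary carbocation. H2O is released.
No single 1,2-shift to an adjacent carbon would give a more-substituted cation, so no rearrangement occurs.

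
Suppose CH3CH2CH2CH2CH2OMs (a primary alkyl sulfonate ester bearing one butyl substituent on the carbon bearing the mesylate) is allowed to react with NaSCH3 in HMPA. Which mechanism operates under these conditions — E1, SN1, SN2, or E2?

SN2

Conditions: a primary substrate with a strong nucleophile in the polar aprotic solvent HMPA.
These conditions are the textbook signature of the SN2 pathway.
An unhindered substrate with a strong nucleophile in a polar aprotic solvent favours one-step backside displacement.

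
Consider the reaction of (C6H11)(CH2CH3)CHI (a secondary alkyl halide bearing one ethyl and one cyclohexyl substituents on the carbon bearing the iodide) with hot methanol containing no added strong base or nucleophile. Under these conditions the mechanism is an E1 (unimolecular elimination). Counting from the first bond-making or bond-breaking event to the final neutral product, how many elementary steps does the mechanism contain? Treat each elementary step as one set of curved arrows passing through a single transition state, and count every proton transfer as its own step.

3

Step 1: Unassisted departure of I⁻ (taking the C–I bonding pair) generates a secondary carbocation.
Step 2: A 1,2-hydride shift from the adjacent cyclohexyl carbon moves the positive charge from the secondary centre to an adjacent carbon, generating a more stable tertiary carbocation.
Step 3: A methanol molecule (solvent) deprotonates a β-carbon; as the C–H bond breaks, those electrons form the new alkene π bond.
Total: 3 elementary steps.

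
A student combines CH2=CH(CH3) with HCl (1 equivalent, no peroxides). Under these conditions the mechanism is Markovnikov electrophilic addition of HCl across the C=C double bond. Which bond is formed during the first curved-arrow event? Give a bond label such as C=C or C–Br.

C–H

Step 1: Protonation of the alkene by HCl: the π bond acts as the nucleophile and picks up H⁺, giving the more stable (Markovnikov) secondary carbocation. The H–Cl bond breaks heterolytically, releasing Cl⁻.
The bond formed in this step is the C–H bond.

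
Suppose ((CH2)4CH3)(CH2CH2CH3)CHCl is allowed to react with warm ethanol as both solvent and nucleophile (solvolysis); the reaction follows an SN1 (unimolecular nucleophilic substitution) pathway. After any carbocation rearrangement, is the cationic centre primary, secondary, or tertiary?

secondary

Step 1: Ionisation: the C–Cl σ-bond cleaves heterolytically; both bonding electrons depart with Cl⁻, leaving a secondary carbocation at the α-carbon.
No single 1,2-shift to an adjacent carbon would give a more-substituted cation, so no rearrangement occurs.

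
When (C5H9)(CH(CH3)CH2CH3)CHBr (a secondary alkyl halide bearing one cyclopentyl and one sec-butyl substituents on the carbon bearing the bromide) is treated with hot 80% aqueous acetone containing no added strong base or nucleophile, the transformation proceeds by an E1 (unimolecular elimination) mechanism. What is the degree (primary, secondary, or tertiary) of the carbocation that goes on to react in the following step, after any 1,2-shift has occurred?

Step 1: Ionisation: the C–Br σ-bond cleaves heterolytically; both bonding electrons depart with Br⁻, leaving a secondary carbocation at the α-carbon.
Step 2: A 1,2-hydride shift from the adjacent cyclopentyl carbon moves the positive charge from the secondary centre to an adjacent carbon, generating a more stable tertiary carbocation.
The cation rearranges from secondary to tertiary via a 1,2-hydride shift from the adjacent cyclopentyl carbon; the tertiary cation is what reacts next.

tertiary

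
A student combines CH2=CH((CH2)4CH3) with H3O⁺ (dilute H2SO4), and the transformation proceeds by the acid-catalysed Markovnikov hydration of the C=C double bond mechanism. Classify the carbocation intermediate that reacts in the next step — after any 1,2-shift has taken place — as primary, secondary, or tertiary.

secondary

Step 1: Electrophilic addition begins with the π(C=C) electrons forming a bond to the proton of H3O⁺. Following Markovnikov's rule, the resulting cation is secondary. H2O is released.
No single 1,2-shift to an adjacent carbon would give a more-substituted cation, so no rearrangement occurs.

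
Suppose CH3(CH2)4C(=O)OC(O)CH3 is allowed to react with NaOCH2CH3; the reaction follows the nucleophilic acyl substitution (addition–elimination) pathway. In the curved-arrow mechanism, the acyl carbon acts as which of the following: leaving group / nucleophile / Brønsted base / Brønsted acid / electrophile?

Step 1: A lone pair on the O of CH3CH2O⁻ attacks the electrophilic acyl carbon; the π(C=O) electrons move onto oxygen, giving a tetrahedral intermediate.
The acyl carbon accepts an electron pair into an empty or π* orbital — it is the electrophile.

electrophile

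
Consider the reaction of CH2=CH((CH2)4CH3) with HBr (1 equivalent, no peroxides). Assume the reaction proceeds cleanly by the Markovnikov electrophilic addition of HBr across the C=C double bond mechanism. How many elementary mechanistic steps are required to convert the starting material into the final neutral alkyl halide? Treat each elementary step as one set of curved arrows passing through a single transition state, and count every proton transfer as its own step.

Step 1: Electrophilic addition begins with the π(C=C) electrons forming a bond to the proton of HBr. Following Markovnikov's rule, the resulting cation is secondary. The H–Br bond breaks heterolytically, releasing Br⁻.
(No 1,2-shift: no single shift to an adjacent carbon would give a more stable cation.)
Step 2: Br⁻ captures the cation: a lone pair on Br⁻ fills the empty p orbital, producing the alkyl halide product.
Total: 2 elementary steps.

2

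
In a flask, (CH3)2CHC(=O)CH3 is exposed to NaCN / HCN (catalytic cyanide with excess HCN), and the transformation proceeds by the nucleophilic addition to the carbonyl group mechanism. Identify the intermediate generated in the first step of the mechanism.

tetrahedral alkoxide intermediate

Step 1: A lone pair / filled orbital on CN⁻ attacks the electrophilic carbonyl carbon; the π(C=O) electrons shift onto oxygen, producing a tetrahedral alkoxide intermediate.
After step 1 the species present is a tetrahedral alkoxide intermediate.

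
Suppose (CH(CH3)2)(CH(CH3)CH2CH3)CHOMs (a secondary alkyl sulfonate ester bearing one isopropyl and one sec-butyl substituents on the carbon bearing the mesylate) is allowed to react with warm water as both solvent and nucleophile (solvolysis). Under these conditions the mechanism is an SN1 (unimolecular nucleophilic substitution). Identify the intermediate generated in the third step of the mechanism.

oxonium ion

Step 1: The C–O bond breaks with both electrons going to the mesylate; MsO⁻ leaves and a secondary carbocation remains.
Step 2: A 1,2-hydride shift from the adjacent isopropyl carbon moves the positive charge from the secondary centre to an adjacent carbon, generating a more stable tertiary carbocation.
Step 3: Nucleophilic capture: the oxygen of H2O bonds to the cationic carbon, producing an oxonium-ion intermediate.
After step 3 the species present is an oxonium ion.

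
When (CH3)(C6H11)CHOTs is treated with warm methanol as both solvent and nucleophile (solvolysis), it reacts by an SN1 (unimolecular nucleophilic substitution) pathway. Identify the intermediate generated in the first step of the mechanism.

Step 1: The C–O bond breaks with both electrons going to the tosylate; TsO⁻ leaves and a secondary carbocation remains.
After step 1 the species present is a secondary carbocation.

secondary carbocation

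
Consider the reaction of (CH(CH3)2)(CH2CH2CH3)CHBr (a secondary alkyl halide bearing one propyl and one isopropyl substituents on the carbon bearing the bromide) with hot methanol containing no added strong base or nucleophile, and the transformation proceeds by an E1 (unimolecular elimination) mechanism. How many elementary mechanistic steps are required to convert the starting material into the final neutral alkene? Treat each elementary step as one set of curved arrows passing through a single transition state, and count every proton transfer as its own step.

3

Step 1: Unassisted departure of Br⁻ (taking the C–Br bonding pair) generates a secondary carbocation.
Step 2: Carbocation rearrangement: a 1,2-hydride shift from the adjacent isopropyl carbon converts the initially-formed secondary cation into the more stable tertiary cation.
Step 3: Loss of a β-proton to a methanol molecule of the solvent: the C–H bonding pair collapses toward the cationic carbon to form the C=C π bond, yielding the alkene.
Total: 3 elementary steps.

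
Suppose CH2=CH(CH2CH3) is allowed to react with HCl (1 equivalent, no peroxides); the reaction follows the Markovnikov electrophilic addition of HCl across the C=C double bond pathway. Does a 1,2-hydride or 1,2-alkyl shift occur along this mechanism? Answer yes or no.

The first-formed carbocation is secondary.
No single 1,2-shift to an adjacent carbon would produce a more-substituted cation than the one already present, so no rearrangement occurs.

no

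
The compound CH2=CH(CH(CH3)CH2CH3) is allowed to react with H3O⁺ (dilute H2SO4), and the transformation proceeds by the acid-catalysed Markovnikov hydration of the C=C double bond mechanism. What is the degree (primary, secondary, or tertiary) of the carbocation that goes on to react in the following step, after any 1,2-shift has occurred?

tertiary

Step 1: The π electrons of the C=C bond attack a proton of H3O⁺; Markovnikov addition places the new C–H on the less-substituted alkene carbon, so the positive charge ends up on the more-substituted carbon — a secondary carbocation. H2O is released.
Step 2: A 1,2-hydride shift from the adjacent sec-butyl carbon moves the positive charge from the secondary centre to an adjacent carbon, generating a more stable tertiary carbocation.
The cation rearranges from secondary to tertiary via a 1,2-hydride shift from the adjacent sec-butyl carbon; the tertiary cation is what reacts next.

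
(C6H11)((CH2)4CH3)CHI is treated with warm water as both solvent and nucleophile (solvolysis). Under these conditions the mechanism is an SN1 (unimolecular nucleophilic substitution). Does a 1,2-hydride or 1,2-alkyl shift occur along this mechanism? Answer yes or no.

The first-formed carbocation is secondary.
The adjacent cyclohexyl carbon already bears 2 other carbon substituents and has a hydrogen to migrate; after a 1,2-hydride shift from that carbon the positive charge sits on a tertiary centre.
Tertiary is more stable than secondary, so the shift occurs.

yes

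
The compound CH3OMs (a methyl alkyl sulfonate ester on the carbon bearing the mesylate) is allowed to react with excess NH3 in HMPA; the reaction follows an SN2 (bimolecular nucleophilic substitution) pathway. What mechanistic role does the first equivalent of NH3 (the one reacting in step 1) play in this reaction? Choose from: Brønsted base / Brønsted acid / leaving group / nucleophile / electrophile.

Step 1: A lone pair on the N of NH3 attacks the α-carbon from the back side while the C–O bond breaks; both bonding electrons leave with MsO⁻. The product of this concerted step is an alkylammonium ion.
The first equivalent of NH3 (the one reacting in step 1) donates an electron pair to form a new σ-bond to carbon — it is the nucleophile.

nucleophile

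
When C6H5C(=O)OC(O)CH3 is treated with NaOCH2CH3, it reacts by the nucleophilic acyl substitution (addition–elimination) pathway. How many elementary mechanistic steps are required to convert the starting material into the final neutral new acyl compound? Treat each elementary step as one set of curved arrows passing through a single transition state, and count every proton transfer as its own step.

Step 1: Nucleophilic addition of CH3CH2O⁻ to the acyl carbon breaks the π(C=O) bond and yields a tetrahedral, anionic intermediate.
Step 2: Elimination step: re-formation of the carbonyl π bond drives out CH3CO2⁻, giving the new acyl compound.
Total: 2 elementary steps.

2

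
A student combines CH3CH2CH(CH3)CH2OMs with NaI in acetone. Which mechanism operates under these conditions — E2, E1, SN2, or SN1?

SN2

Conditions: a primary substrate with a strong nucleophile in the polar aprotic solvent acetone.
These conditions are the textbook signature of the SN2 pathway.
An unhindered substrate with a strong nucleophile in a polar aprotic solvent favours one-step backside displacement.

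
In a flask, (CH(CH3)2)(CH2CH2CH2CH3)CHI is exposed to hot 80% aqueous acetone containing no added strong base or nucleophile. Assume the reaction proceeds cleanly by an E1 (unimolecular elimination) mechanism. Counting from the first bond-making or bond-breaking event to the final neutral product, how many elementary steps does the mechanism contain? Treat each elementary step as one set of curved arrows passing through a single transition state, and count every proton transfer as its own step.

3

Step 1: Ionisation: the C–I σ-bond cleaves heterolytically; both bonding electrons depart with I⁻, leaving a secondary carbocation at the α-carbon.
Step 2: A 1,2-hydride shift from the adjacent isopropyl carbon moves the positive charge from the secondary centre to an adjacent carbon, generating a more stable tertiary carbocation.
Step 3: Loss of a β-proton to a water molecule of the solvent: the C–H bonding pair collapses toward the cationic carbon to form the C=C π bond, yielding the alkene.
Total: 3 elementary steps.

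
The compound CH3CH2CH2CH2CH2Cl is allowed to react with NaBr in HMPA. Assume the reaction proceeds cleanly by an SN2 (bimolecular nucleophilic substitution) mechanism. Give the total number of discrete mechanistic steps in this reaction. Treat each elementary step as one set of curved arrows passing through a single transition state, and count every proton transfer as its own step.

1

Step 1: Br⁻ attacks the back face of the α-carbon while Cl⁻ departs with the C–Cl bonding pair — a single concerted displacement through a pentacoordinate transition state.
Total: 1 elementary step.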